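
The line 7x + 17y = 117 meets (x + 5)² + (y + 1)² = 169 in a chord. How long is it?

13√2

Substitute y = (117 − 7x)/17:
338x² + 1014x − 23660 = 0  ⟹  x² + 3x − 70 = 0
x = 7 or x = −10, giving (7, 4) and (−10, 11).
Chord length = distance between (7, 4) and (−10, 11) = √338 = 13√2.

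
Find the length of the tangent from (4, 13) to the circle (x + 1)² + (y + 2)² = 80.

With centre O = (−1, −2), |OP|² = 250 and r² = 80.
Power of the point: PT² = |PO|² − r² = 170, so PT = √170.

√170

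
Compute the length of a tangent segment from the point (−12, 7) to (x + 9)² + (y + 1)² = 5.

2√17

The centre is (−9, −1) and r = √5. The square of the distance from P to the centre is 9 + 64 = 73.
Power of the point: PT² = |PO|² − r² = 68, so PT = 2√17.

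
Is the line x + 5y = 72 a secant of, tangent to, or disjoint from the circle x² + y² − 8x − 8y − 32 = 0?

d² = (1·4 + 5·4 − (72))²/26 = 1152/13; r² = 64.
Since d² > r², the line lies outside the circle.

disjoint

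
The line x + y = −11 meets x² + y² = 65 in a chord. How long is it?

3√2

Centre (0, 0), r² = 65. Perpendicular distance d from centre to line = |11| / √2 = 11/√2.
Half the chord is √(r² − d²) = √(9/2), so the full chord is 3√2.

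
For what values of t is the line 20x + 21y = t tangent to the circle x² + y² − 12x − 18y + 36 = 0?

t = 48 or t = 570

Tangency holds when the distance from the centre (6, 9) to the line equals the radius 9:
|20·6 + 21·9 − t| / √841 = 9
|t − (309)| = 9·29, so t = 570 or t = 48.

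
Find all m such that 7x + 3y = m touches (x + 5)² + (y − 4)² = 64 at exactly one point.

m = −23 ± 8√58

Tangency holds when the distance from the centre (−5, 4) to the line equals the radius 8:
|7·(−5) + 3·4 − m| / √58 = 8
|m − (−23)| = 8√58.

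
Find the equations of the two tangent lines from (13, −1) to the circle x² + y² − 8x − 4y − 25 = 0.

Write the tangent as mx − y + (−1 − m·(13)) = 0 and set its distance from the centre to 3√5:
(−9m − (3))² = 45(m² + 1)
2m² + 3m − 2 = 0, so m = 1/2 or m = −2.
Through (13, −1) these give x − 2y = 15 and 2x + y = 25.

x − 2y = 15 and 2x + y = 25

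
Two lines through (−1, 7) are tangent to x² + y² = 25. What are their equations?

Let a tangent through (−1, 7) have slope m. Its distance from (0, 0) must equal 5:
[m·(1) − (−7)]² = 25(m² + 1)
12m² − 7m − 12 = 0, so m = 4/3 or m = −3/4.
With m = 4/3: 4x − 3y = −25. With m = −3/4: 3x + 4y = 25.

4x − 3y = −25 and 3x + 4y = 25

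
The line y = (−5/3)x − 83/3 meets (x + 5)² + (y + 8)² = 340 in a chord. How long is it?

Centre (−5, −8), r² = 340. Perpendicular distance d from centre to line = |34| / √34 = 34/√34.
Chord = 2√(r² − d²) = 2·√(306) = 6√34.

6√34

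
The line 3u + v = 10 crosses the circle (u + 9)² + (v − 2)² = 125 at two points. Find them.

(1, 7) and (2, 4)

Substitute v = −3u + 10:
10u² − 30u + 20 = 0  ⟹  u² − 3u + 2 = 0
u = 2 or u = 1, giving (2, 4) and (1, 7).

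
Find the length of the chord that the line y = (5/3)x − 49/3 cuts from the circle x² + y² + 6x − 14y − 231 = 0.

3√34

Centre (−3, 7), r² = 289. Perpendicular distance d from centre to line = |−85| / √34 = 85/√34.
Chord = 2√(r² − d²) = 2·√(153/2) = 3√34.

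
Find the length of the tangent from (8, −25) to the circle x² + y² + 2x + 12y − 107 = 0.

With centre O = (−1, −6), |OP|² = 442 and r² = 144.
Power of the point: PT² = |PO|² − r² = 298, so PT = √298.

√298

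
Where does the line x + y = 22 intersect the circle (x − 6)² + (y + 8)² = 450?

(9, 13) and (27, −5)

From the line, y = −x + 22. Substituting:
2x² − 72x + 486 = 0  ⟹  x² − 36x + 243 = 0
x = 27 or x = 9, giving (27, −5) and (9, 13).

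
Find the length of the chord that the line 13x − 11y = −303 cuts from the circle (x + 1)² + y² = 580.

2√290

Substitute y = (303 + 13x)/11:
290x² + 8120x + 21750 = 0  ⟹  x² + 28x + 75 = 0
x = −3 or x = −25, giving (−3, 24) and (−25, −2).
Chord length = distance between (−3, 24) and (−25, −2) = √1160 = 2√290.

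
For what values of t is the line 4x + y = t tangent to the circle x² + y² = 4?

t = ±2√17

For a tangent, require d(centre, line) = r = 2.
|4·0 + 1·0 − t| / √17 = 2
|t| = 2√17.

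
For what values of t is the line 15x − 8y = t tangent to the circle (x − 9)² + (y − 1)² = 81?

The line touches the circle iff its distance from (9, 1) is 9:
|15·9 − 8·1 − t| / √289 = 9
|t − (127)| = 9·17, so t = 280 or t = −26.

t = −26 or t = 280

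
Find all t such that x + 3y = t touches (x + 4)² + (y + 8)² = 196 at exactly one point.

The line touches the circle iff its distance from (−4, −8) is 14:
|1·(−4) + 3·(−8) − t| / √10 = 14
|t − (−28)| = 14√10.

t = −28 ± 14√10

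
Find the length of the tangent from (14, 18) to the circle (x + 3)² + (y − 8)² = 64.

The centre is (−3, 8) and r = 8. The square of the distance from P to the centre is 289 + 100 = 389.
By the tangent–radius right angle, tangent length = √(|PO|² − r²) = √325 = 5√13.

5√13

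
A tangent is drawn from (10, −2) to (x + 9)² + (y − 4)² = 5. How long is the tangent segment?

The centre is (−9, 4) and r = √5. The square of the distance from P to the centre is 361 + 36 = 397.
Power of the point: PT² = |PO|² − r² = 392, so PT = 14√2.

14√2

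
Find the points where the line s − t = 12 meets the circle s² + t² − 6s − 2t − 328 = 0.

(−4, −16) and (20, 8)

From the line, t = s − 12. Substituting:
2s² − 32s − 160 = 0  ⟹  s² − 16s − 80 = 0
s = 20 or s = −4, giving (20, 8) and (−4, −16).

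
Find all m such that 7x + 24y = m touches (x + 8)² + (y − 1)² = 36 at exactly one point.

m = −182 or m = 118

Tangency holds when the distance from the centre (−8, 1) to the line equals the radius 6:
|7·(−8) + 24·1 − m| / √625 = 6
|m − (−32)| = 6·25, so m = 118 or m = −182.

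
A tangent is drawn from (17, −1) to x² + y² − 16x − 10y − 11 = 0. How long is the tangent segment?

Centre (8, 5), r² = 100. |PO|² = (9)² + (−6)² = 117.
The tangent meets the radius at right angles, so tangent² = |PO|² − r² = 117 − 100 = 17.

√17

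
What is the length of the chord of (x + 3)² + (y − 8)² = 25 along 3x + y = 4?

Substitute y = −3x + 4:
10x² + 30x = 0  ⟹  x² + 3x = 0
x = 0 or x = −3, giving (0, 4) and (−3, 13).
Chord length = distance between (0, 4) and (−3, 13) = √90 = 3√10.

3√10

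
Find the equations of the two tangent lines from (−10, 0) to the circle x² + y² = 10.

Let a tangent through (−10, 0) have slope m. Its distance from (0, 0) must equal √10:
[m·(10) − (0)]² = 10(m² + 1)
9m² − 1 = 0, so m = 1/3 or m = −1/3.
Through (−10, 0) these give x − 3y = −10 and x + 3y = −10.

x − 3y = −10 and x + 3y = −10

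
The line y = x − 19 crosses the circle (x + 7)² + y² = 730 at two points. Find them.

Substitute y = x − 19:
2x² − 24x − 320 = 0  ⟹  x² − 12x − 160 = 0
x = 20 or x = −8, giving (20, 1) and (−8, −27).

(−8, −27) and (20, 1)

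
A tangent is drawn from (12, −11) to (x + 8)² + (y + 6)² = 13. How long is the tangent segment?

2√103

The centre is (−8, −6) and r = √13. The square of the distance from P to the centre is 400 + 25 = 425.
The tangent meets the radius at right angles, so tangent² = |PO|² − r² = 425 − 13 = 412.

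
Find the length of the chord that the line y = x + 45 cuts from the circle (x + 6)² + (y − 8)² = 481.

√2

Substitute y = x + 45:
2x² + 86x + 924 = 0  ⟹  x² + 43x + 462 = 0
x = −21 or x = −22, giving (−21, 24) and (−22, 23).
Chord length = distance between (−21, 24) and (−22, 23) = √2 = √2.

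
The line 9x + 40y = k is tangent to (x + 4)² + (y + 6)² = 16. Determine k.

Tangency holds when the distance from the centre (−4, −6) to the line equals the radius 4:
|9·(−4) + 40·(−6) − k| / √1681 = 4
|k − (−276)| = 4·41, so k = −112 or k = −440.

k = −440 or k = −112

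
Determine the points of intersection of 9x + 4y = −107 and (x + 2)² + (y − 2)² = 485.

From the line, y = (−107 − 9x)/4. Substituting:
97x² + 2134x + 5529 = 0  ⟹  x² + 22x + 57 = 0
x = −3 or x = −19, giving (−3, −20) and (−19, 16).

(−19, 16) and (−3, −20)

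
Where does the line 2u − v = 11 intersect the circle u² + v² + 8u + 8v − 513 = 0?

Express v = 2u − 11 and substitute into the circle:
5u² − 20u − 480 = 0  ⟹  u² − 4u − 96 = 0
u = 12 or u = −8, giving (12, 13) and (−8, −27).

(−8, −27) and (12, 13)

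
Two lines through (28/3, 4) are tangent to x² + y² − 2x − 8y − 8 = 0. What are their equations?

3x + 4y = 44 and 3x − 4y = 12

A line y − (4) = m(x − (28/3)) is tangent when its distance from (1, 4) is 5:
(−25/3m − (0))² = 25(m² + 1)
16m² − 9 = 0, so m = −3/4 or m = 3/4.
Through (28/3, 4) these give 3x + 4y = 44 and 3x − 4y = 12.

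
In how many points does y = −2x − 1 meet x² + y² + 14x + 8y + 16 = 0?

Substituting the line into the circle gives 5x² + 2x + 9 = 0.
Δ = 4 − 180 = −176.
No real roots: the line does not meet the circle.

0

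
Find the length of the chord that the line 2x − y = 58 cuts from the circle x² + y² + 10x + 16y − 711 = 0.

Express y = 2x − 58 and substitute into the circle:
5x² − 190x + 1725 = 0  ⟹  x² − 38x + 345 = 0
x = 23 or x = 15, giving (23, −12) and (15, −28).
Chord length = distance between (23, −12) and (15, −28) = √320 = 8√5.

8√5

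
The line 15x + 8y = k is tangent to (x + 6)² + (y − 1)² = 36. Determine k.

For a tangent, require d(centre, line) = r = 6.
|15·(−6) + 8·1 − k| / √289 = 6
|k − (−82)| = 6·17, so k = 20 or k = −184.

k = −184 or k = 20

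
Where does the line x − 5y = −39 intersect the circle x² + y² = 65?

Substitute y = (39 + x)/5:
26x² + 78x − 104 = 0  ⟹  x² + 3x − 4 = 0
x = 1 or x = −4, giving (1, 8) and (−4, 7).

(−4, 7) and (1, 8)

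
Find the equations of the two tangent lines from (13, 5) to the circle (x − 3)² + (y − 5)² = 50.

x + y = 18 and x − y = 8

Let a tangent through (13, 5) have slope m. Its distance from (3, 5) must equal 5√2:
[m·(−10) − (0)]² = 50(m² + 1)
m² − 1 = 0, so m = −1 or m = 1.
With m = −1: x + y = 18. With m = 1: x − y = 8.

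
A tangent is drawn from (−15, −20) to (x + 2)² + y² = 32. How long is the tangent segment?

√537

The centre is (−2, 0) and r = 4√2. The square of the distance from P to the centre is 169 + 400 = 569.
By the tangent–radius right angle, tangent length = √(|PO|² − r²) = √537.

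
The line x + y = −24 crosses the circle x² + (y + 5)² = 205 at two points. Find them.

Express y = −x − 24 and substitute into the circle:
2x² + 38x + 156 = 0  ⟹  x² + 19x + 78 = 0
x = −6 or x = −13, giving (−6, −18) and (−13, −11).

(−13, −11) and (−6, −18)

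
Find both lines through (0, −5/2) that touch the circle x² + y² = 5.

x + 2y = −5 and x − 2y = 5

A line y − (−5/2) = m(x − (0)) is tangent when its distance from (0, 0) is √5:
(0m − (5/2))² = 5(m² + 1)
4m² − 1 = 0, so m = −1/2 or m = 1/2.
With m = −1/2: x + 2y = −5. With m = 1/2: x − 2y = 5.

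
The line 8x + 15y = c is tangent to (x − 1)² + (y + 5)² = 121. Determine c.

c = −254 or c = 120

For a tangent, require d(centre, line) = r = 11.
|8·1 + 15·(−5) − c| / √289 = 11
|c − (−67)| = 11·17, so c = 120 or c = −254.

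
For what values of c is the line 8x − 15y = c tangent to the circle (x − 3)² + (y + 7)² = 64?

c = −7 or c = 265

Tangency holds when the distance from the centre (3, −7) to the line equals the radius 8:
|8·3 − 15·(−7) − c| / √289 = 8
|c − (129)| = 8·17, so c = 265 or c = −7.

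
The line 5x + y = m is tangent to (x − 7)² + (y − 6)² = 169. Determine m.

m = 41 ± 13√26

Tangency holds when the distance from the centre (7, 6) to the line equals the radius 13:
|5·7 + 1·6 − m| / √26 = 13
|m − (41)| = 13√26.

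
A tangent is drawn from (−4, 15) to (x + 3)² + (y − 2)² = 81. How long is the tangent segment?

√89

With centre O = (−3, 2), |OP|² = 170 and r² = 81.
By the tangent–radius right angle, tangent length = √(|PO|² − r²) = √89.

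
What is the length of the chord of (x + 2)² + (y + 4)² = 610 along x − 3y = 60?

Centre (−2, −4), r² = 610. Perpendicular distance d from centre to line = |−50| / √10 = 50/√10.
Chord = 2√(r² − d²) = 2·√(360) = 12√10.

12√10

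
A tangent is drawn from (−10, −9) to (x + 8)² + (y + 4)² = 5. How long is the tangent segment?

2√6

With centre O = (−8, −4), |OP|² = 29 and r² = 5.
By the tangent–radius right angle, tangent length = √(|PO|² − r²) = √24 = 2√6.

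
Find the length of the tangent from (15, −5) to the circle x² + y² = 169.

Centre (0, 0), r² = 169. |PO|² = (15)² + (−5)² = 250.
The tangent meets the radius at right angles, so tangent² = |PO|² − r² = 250 − 169 = 81.

9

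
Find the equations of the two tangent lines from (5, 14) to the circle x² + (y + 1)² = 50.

A line y − (14) = m(x − (5)) is tangent when its distance from (0, −1) is 5√2:
(−5m − (−15))² = 50(m² + 1)
m² + 6m − 7 = 0, so m = 1 or m = −7.
Through (5, 14) these give x − y = −9 and 7x + y = 49.

x − y = −9 and 7x + y = 49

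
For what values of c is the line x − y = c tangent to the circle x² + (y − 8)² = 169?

The line touches the circle iff its distance from (0, 8) is 13:
|1·0 − 1·8 − c| / √2 = 13
|c − (−8)| = 13√2.

c = −8 ± 13√2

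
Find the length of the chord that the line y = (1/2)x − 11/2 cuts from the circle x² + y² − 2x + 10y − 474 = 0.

20√5

From the line, y = (−11 + x)/2. Substituting:
5x² − 10x − 1995 = 0  ⟹  x² − 2x − 399 = 0
x = 21 or x = −19, giving (21, 5) and (−19, −15).
|(21, 5) − (−19, −15)| = √((40)² + (20)²) = 20√5.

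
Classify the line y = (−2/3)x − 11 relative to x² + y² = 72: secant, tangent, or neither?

neither

Substituting the line into the circle gives 13x² + 132x + 441 = 0.
Δ = 17424 − 22932 = −5508.
No real roots: the line does not meet the circle.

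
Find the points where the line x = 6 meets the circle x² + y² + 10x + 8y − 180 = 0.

The line gives x = 6. Substituting into the circle:
y² + 8y − 84 = 0
y = 6 or y = −14, giving (6, 6) and (6, −14).

(6, −14) and (6, 6)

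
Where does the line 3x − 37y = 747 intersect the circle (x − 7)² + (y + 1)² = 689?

Express y = (−747 + 3x)/37 and substitute into the circle:
1378x² − 23426x − 372060 = 0  ⟹  x² − 17x − 270 = 0
x = 27 or x = −10, giving (27, −18) and (−10, −21).

(−10, −21) and (27, −18)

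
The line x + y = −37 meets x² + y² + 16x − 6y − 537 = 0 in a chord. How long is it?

14√2

Express y = −x − 37 and substitute into the circle:
2x² + 96x + 1054 = 0  ⟹  x² + 48x + 527 = 0
x = −17 or x = −31, giving (−17, −20) and (−31, −6).
|(−17, −20) − (−31, −6)| = √((14)² + (−14)²) = 14√2.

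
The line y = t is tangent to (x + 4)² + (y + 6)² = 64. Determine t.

For a tangent, require d(centre, line) = r = 8.
|0·(−4) + 1·(−6) − t| / √1 = 8
|t − (−6)| = 8, so t = 2 or t = −14.

t = −14 or t = 2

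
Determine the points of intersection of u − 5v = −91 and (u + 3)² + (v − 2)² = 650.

Express v = (91 + u)/5 and substitute into the circle:
26u² + 312u − 9464 = 0  ⟹  u² + 12u − 364 = 0
u = 14 or u = −26, giving (14, 21) and (−26, 13).

(−26, 13) and (14, 21)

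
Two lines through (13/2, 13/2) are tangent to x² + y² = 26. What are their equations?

x − 5y = −26 and 5x − y = 26

Write the tangent as mx − y + (13/2 − m·(13/2)) = 0 and set its distance from the centre to √26:
[m·(−13/2) − (−13/2)]² = 26(m² + 1)
5m² − 26m + 5 = 0, so m = 1/5 or m = 5.
With m = 1/5: x − 5y = −26. With m = 5: 5x − y = 26.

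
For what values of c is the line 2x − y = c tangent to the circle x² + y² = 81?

c = ±9√5

The line touches the circle iff its distance from (0, 0) is 9:
|2·0 − 1·0 − c| / √5 = 9
|c| = 9√5.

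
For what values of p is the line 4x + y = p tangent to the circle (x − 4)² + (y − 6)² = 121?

p = 22 ± 11√17

Tangency holds when the distance from the centre (4, 6) to the line equals the radius 11:
|4·4 + 1·6 − p| / √17 = 11
|p − (22)| = 11√17.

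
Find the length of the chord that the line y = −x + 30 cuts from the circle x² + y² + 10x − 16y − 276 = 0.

Centre (−5, 8), r² = 365. Perpendicular distance d from centre to line = |−27| / √2 = 27/√2.
Chord = 2√(r² − d²) = 2·√(1/2) = √2.

√2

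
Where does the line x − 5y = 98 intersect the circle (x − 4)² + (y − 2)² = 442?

(3, −19) and (13, −17)

From the line, y = (−98 + x)/5. Substituting:
26x² − 416x + 1014 = 0  ⟹  x² − 16x + 39 = 0
x = 13 or x = 3, giving (13, −17) and (3, −19).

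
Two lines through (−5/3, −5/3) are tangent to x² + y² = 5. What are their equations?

A line y − (−5/3) = m(x − (−5/3)) is tangent when its distance from (0, 0) is √5:
(5/3m − (5/3))² = 5(m² + 1)
2m² + 5m + 2 = 0, so m = −2 or m = −1/2.
With m = −2: 2x + y = −5. With m = −1/2: x + 2y = −5.

2x + y = −5 and x + 2y = −5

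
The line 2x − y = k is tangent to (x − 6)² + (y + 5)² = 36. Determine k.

k = 17 ± 6√5

For a tangent, require d(centre, line) = r = 6.
|2·6 − 1·(−5) − k| / √5 = 6
|k − (17)| = 6√5.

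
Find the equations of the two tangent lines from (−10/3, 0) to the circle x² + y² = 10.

3x + y = −10 and 3x − y = −10

Let a tangent through (−10/3, 0) have slope m. Its distance from (0, 0) must equal √10:
[m·(10/3) − (0)]² = 10(m² + 1)
m² − 9 = 0, so m = −3 or m = 3.
With m = −3: 3x + y = −10. With m = 3: 3x − y = −10.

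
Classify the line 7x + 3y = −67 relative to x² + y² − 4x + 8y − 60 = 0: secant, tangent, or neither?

Centre (2, −4), r² = 80. Distance² from centre to line = (69)²/58 = 4761/58.
Since d² > r², the line lies outside the circle.

neither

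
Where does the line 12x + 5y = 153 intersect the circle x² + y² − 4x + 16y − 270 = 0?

Express y = (153 − 12x)/5 and substitute into the circle:
169x² − 4732x + 28899 = 0  ⟹  x² − 28x + 171 = 0
x = 19 or x = 9, giving (19, −15) and (9, 9).

(9, 9) and (19, −15)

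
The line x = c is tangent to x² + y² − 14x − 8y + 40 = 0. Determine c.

For a tangent, require d(centre, line) = r = 5.
|1·7 + 0·4 − c| / √1 = 5
|c − (7)| = 5, so c = 12 or c = 2.

c = 2 or c = 12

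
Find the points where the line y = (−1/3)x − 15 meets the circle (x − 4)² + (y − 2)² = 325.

(−6, −13) and (3, −16)

Express y = (−45 − x)/3 and substitute into the circle:
10x² + 30x − 180 = 0  ⟹  x² + 3x − 18 = 0
x = 3 or x = −6, giving (3, −16) and (−6, −13).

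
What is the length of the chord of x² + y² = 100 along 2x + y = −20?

4√5

Centre (0, 0), r² = 100. Perpendicular distance d from centre to line = |20| / √5 = 20/√5.
Half the chord is √(r² − d²) = √(20), so the full chord is 4√5.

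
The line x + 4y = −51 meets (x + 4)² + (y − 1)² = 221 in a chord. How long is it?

Substitute y = (−51 − x)/4:
17x² + 238x − 255 = 0  ⟹  x² + 14x − 15 = 0
x = 1 or x = −15, giving (1, −13) and (−15, −9).
Chord length = distance between (1, −13) and (−15, −9) = √272 = 4√17.

4√17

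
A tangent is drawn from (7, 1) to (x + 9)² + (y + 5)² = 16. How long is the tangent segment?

2√69

Centre (−9, −5), r² = 16. |PO|² = (16)² + (6)² = 292.
The tangent meets the radius at right angles, so tangent² = |PO|² − r² = 292 − 16 = 276.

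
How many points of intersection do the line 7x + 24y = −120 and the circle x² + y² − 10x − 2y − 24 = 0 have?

Substituting the line into the circle gives 625x² − 3744x + 6336 = 0.
Discriminant = (−3744)² − 4·625·(6336) = −1822464 < 0.
No real roots: the line does not meet the circle.

0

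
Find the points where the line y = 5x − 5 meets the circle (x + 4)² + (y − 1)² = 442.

(−3, −20) and (5, 20)

Express y = 5x − 5 and substitute into the circle:
26x² − 52x − 390 = 0  ⟹  x² − 2x − 15 = 0
x = 5 or x = −3, giving (5, 20) and (−3, −20).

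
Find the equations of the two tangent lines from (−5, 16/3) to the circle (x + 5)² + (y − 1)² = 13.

2x − 3y = −26 and 2x + 3y = 6

A line y − (16/3) = m(x − (−5)) is tangent when its distance from (−5, 1) is √13:
[m·(0) − (−13/3)]² = 13(m² + 1)
9m² − 4 = 0, so m = 2/3 or m = −2/3.
Through (−5, 16/3) these give 2x − 3y = −26 and 2x + 3y = 6.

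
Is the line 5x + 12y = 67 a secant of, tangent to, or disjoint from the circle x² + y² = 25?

disjoint

d² = (5·0 + 12·0 − (67))²/169 = 4489/169; r² = 25.
Since d² > r², the line lies outside the circle.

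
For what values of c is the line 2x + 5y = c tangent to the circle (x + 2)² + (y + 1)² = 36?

c = −9 ± 6√29

Tangency holds when the distance from the centre (−2, −1) to the line equals the radius 6:
|2·(−2) + 5·(−1) − c| / √29 = 6
|c − (−9)| = 6√29.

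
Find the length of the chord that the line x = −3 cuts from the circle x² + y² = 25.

The line gives x = −3. Substituting into the circle:
y² − 16 = 0
y = 4 or y = −4, giving (−3, 4) and (−3, −4).
Chord length = distance between (−3, 4) and (−3, −4) = √64 = 8.

8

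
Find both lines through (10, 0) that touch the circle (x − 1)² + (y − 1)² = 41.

Write the tangent as mx − y + (0 − m·(10)) = 0 and set its distance from the centre to √41:
[m·(−9) − (1)]² = 41(m² + 1)
20m² + 9m − 20 = 0, so m = −5/4 or m = 4/5.
Through (10, 0) these give 5x + 4y = 50 and 4x − 5y = 40.

5x + 4y = 50 and 4x − 5y = 40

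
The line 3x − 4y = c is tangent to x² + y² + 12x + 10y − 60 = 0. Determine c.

The line touches the circle iff its distance from (−6, −5) is 11:
|3·(−6) − 4·(−5) − c| / √25 = 11
|c − (2)| = 11·5, so c = 57 or c = −53.

c = −53 or c = 57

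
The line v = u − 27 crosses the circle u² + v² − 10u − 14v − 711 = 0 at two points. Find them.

(6, −21) and (33, 6)

Express v = u − 27 and substitute into the circle:
2u² − 78u + 396 = 0  ⟹  u² − 39u + 198 = 0
u = 33 or u = 6, giving (33, 6) and (6, −21).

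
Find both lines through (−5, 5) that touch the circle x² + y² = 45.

Write the tangent as mx − y + (5 − m·(−5)) = 0 and set its distance from the centre to 3√5:
(5m − (−5))² = 45(m² + 1)
2m² − 5m + 2 = 0, so m = 2 or m = 1/2.
Through (−5, 5) these give 2x − y = −15 and x − 2y = −15.

2x − y = −15 and x − 2y = −15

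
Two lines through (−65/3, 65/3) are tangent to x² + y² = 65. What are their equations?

Write the tangent as mx − y + (65/3 − m·(−65/3)) = 0 and set its distance from the centre to √65:
[m·(65/3) − (−65/3)]² = 65(m² + 1)
28m² + 65m + 28 = 0, so m = −7/4 or m = −4/7.
Through (−65/3, 65/3) these give 7x + 4y = −65 and 4x + 7y = 65.

7x + 4y = −65 and 4x + 7y = 65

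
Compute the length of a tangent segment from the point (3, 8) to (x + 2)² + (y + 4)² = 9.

4√10

With centre O = (−2, −4), |OP|² = 169 and r² = 9.
The tangent meets the radius at right angles, so tangent² = |PO|² − r² = 169 − 9 = 160.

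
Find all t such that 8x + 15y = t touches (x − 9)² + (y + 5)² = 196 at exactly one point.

t = −241 or t = 235

The line touches the circle iff its distance from (9, −5) is 14:
|8·9 + 15·(−5) − t| / √289 = 14
|t − (−3)| = 14·17, so t = 235 or t = −241.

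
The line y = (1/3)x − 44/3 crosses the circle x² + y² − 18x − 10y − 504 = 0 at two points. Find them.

Substitute y = (−44 + x)/3:
10x² − 280x − 1280 = 0  ⟹  x² − 28x − 128 = 0
x = 32 or x = −4, giving (32, −4) and (−4, −16).

(−4, −16) and (32, −4)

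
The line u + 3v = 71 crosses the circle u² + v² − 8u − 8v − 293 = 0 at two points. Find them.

Substitute v = (71 − u)/3:
10u² − 190u + 700 = 0  ⟹  u² − 19u + 70 = 0
u = 14 or u = 5, giving (14, 19) and (5, 22).

(5, 22) and (14, 19)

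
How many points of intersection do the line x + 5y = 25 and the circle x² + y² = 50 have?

Substituting the line into the circle gives 26x² − 50x − 625 = 0.
Discriminant = (−50)² − 4·26·(−625) = 67500 > 0.
Two real roots: the line is a secant.

2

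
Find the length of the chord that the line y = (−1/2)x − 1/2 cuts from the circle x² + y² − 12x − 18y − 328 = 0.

16√5

Centre (6, 9), r² = 445. Perpendicular distance d from centre to line = |25| / √5 = 25/√5.
Half the chord is √(r² − d²) = √(320), so the full chord is 16√5.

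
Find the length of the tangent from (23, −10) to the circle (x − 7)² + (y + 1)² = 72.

√265

Centre (7, −1), r² = 72. |PO|² = (16)² + (−9)² = 337.
The tangent meets the radius at right angles, so tangent² = |PO|² − r² = 337 − 72 = 265.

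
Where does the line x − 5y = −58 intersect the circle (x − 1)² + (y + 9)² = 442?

(−8, 10) and (2, 12)

Express y = (58 + x)/5 and substitute into the circle:
26x² + 156x − 416 = 0  ⟹  x² + 6x − 16 = 0
x = 2 or x = −8, giving (2, 12) and (−8, 10).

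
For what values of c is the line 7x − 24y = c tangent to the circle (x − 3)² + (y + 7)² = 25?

c = 64 or c = 314

For a tangent, require d(centre, line) = r = 5.
|7·3 − 24·(−7) − c| / √625 = 5
|c − (189)| = 5·25, so c = 314 or c = 64.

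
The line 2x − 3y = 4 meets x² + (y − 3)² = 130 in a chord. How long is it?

Centre (0, 3), r² = 130. Perpendicular distance d from centre to line = |−13| / √13 = 13/√13.
Half the chord is √(r² − d²) = √(117), so the full chord is 6√13.

6√13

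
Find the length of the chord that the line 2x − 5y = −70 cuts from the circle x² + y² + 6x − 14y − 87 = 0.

4√29

The distance from (−3, 7) to the line is 29/√29, and r² = 145.
Chord = 2√(r² − d²) = 2·√(116) = 4√29.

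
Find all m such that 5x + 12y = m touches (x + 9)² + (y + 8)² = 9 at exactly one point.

For a tangent, require d(centre, line) = r = 3.
|5·(−9) + 12·(−8) − m| / √169 = 3
|m − (−141)| = 3·13, so m = −102 or m = −180.

m = −180 or m = −102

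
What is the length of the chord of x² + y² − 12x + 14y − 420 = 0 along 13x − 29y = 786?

Express y = (−786 + 13x)/29 and substitute into the circle:
1010x² − 25250x − 54540 = 0  ⟹  x² − 25x − 54 = 0
x = 27 or x = −2, giving (27, −15) and (−2, −28).
Chord length = distance between (27, −15) and (−2, −28) = √1010 = √1010.

√1010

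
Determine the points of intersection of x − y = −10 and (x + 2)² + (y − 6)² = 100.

(−10, 0) and (4, 14)

Express y = x + 10 and substitute into the circle:
2x² + 12x − 80 = 0  ⟹  x² + 6x − 40 = 0
x = 4 or x = −10, giving (4, 14) and (−10, 0).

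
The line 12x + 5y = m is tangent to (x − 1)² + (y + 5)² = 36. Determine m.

m = −91 or m = 65

The line touches the circle iff its distance from (1, −5) is 6:
|12·1 + 5·(−5) − m| / √169 = 6
|m − (−13)| = 6·13, so m = 65 or m = −91.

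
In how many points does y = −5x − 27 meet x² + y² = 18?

0

Substituting the line into the circle gives 26x² + 270x + 711 = 0.
Δ = 72900 − 73944 = −1044.
No real roots: the line does not meet the circle.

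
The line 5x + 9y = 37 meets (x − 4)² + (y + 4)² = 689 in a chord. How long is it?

5√106

The distance from (4, −4) to the line is 53/√106, and r² = 689.
Chord = 2√(r² − d²) = 2·√(1325/2) = 5√106.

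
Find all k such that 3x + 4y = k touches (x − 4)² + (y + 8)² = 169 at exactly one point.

k = −85 or k = 45

Tangency holds when the distance from the centre (4, −8) to the line equals the radius 13:
|3·4 + 4·(−8) − k| / √25 = 13
|k − (−20)| = 13·5, so k = 45 or k = −85.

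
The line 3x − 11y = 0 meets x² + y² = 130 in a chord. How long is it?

Centre (0, 0), r² = 130. Perpendicular distance d from centre to line = |0| / √130 = 0/√130.
Half the chord is √(r² − d²) = √(130), so the full chord is 2√130.

2√130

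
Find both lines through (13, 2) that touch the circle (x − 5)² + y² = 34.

3x + 5y = 49 and 5x − 3y = 59

A line y − (2) = m(x − (13)) is tangent when its distance from (5, 0) is √34:
(−8m − (−2))² = 34(m² + 1)
15m² − 16m − 15 = 0, so m = −3/5 or m = 5/3.
Through (13, 2) these give 3x + 5y = 49 and 5x − 3y = 59.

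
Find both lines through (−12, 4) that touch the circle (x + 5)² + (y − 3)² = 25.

4x + 3y = −36 and 3x − 4y = −52

A line y − (4) = m(x − (−12)) is tangent when its distance from (−5, 3) is 5:
[m·(7) − (−1)]² = 25(m² + 1)
12m² + 7m − 12 = 0, so m = −4/3 or m = 3/4.
Through (−12, 4) these give 4x + 3y = −36 and 3x − 4y = −52.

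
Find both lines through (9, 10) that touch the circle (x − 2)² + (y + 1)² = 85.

Let a tangent through (9, 10) have slope m. Its distance from (2, −1) must equal √85:
[m·(−7) − (−11)]² = 85(m² + 1)
18m² + 77m − 18 = 0, so m = 2/9 or m = −9/2.
Through (9, 10) these give 2x − 9y = −72 and 9x + 2y = 101.

2x − 9y = −72 and 9x + 2y = 101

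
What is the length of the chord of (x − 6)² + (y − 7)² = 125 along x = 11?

20

The line gives x = 11. Substituting into the circle:
y² − 14y − 51 = 0
y = 17 or y = −3, giving (11, 17) and (11, −3).
|(11, 17) − (11, −3)| = √((0)² + (20)²) = 20.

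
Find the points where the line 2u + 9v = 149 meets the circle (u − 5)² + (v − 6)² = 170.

Substitute v = (149 − 2u)/9:
85u² − 1190u − 2720 = 0  ⟹  u² − 14u − 32 = 0
u = 16 or u = −2, giving (16, 13) and (−2, 17).

(−2, 17) and (16, 13)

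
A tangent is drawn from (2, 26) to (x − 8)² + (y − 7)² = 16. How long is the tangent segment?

Centre (8, 7), r² = 16. |PO|² = (−6)² + (19)² = 397.
The tangent meets the radius at right angles, so tangent² = |PO|² − r² = 397 − 16 = 381.

√381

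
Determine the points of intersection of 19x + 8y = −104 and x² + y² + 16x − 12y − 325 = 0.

Substitute y = (−104 − 19x)/8:
425x² + 6800x = 0  ⟹  x² + 16x = 0
x = 0 or x = −16, giving (0, −13) and (−16, 25).

(−16, 25) and (0, −13)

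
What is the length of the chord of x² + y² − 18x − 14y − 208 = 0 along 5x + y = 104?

Centre (9, 7), r² = 338. Perpendicular distance d from centre to line = |−52| / √26 = 52/√26.
Half the chord is √(r² − d²) = √(234), so the full chord is 6√26.

6√26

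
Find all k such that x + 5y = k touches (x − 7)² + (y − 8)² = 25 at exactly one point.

k = 47 ± 5√26

Tangency holds when the distance from the centre (7, 8) to the line equals the radius 5:
|1·7 + 5·8 − k| / √26 = 5
|k − (47)| = 5√26.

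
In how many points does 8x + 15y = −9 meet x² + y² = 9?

Centre (0, 0), r² = 9. Distance² from centre to line = (9)²/289 = 81/289.
Since d² < r², the line cuts the circle twice.

2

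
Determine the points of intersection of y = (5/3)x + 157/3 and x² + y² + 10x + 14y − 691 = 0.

From the line, y = (157 + 5x)/3. Substituting:
34x² + 1870x + 25024 = 0  ⟹  x² + 55x + 736 = 0
x = −23 or x = −32, giving (−23, 14) and (−32, −1).

(−32, −1) and (−23, 14)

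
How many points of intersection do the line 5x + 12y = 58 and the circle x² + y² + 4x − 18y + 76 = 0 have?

0

Centre (−2, 9), r² = 9. Distance² from centre to line = (40)²/169 = 1600/169.
Since d² > r², the line lies outside the circle.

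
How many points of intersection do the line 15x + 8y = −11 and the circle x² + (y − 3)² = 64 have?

2

Centre (0, 3), r² = 64. Distance² from centre to line = (35)²/289 = 1225/289.
Since d² < r², the line cuts the circle twice.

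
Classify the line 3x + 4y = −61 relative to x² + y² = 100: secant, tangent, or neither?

Substituting the line into the circle gives 25x² + 366x + 2121 = 0.
Discriminant = (366)² − 4·25·(2121) = −78144 < 0.
No real roots: the line does not meet the circle.

neither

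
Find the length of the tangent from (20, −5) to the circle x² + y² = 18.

With centre O = (0, 0), |OP|² = 425 and r² = 18.
The tangent meets the radius at right angles, so tangent² = |PO|² − r² = 425 − 18 = 407.

√407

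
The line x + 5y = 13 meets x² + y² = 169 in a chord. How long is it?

5√26

The distance from (0, 0) to the line is 13/√26, and r² = 169.
Half the chord is √(r² − d²) = √(325/2), so the full chord is 5√26.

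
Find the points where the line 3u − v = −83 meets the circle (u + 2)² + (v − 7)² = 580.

From the line, v = 3u + 83. Substituting:
10u² + 460u + 5200 = 0  ⟹  u² + 46u + 520 = 0
u = −20 or u = −26, giving (−20, 23) and (−26, 5).

(−26, 5) and (−20, 23)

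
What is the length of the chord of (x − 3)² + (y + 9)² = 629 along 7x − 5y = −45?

5√74

Centre (3, −9), r² = 629. Perpendicular distance d from centre to line = |111| / √74 = 111/√74.
Half the chord is √(r² − d²) = √(925/2), so the full chord is 5√74.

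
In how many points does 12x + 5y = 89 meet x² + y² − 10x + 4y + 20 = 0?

Substituting the line into the circle gives 169x² − 2626x + 10201 = 0.
Discriminant = (−2626)² − 4·169·(10201) = 0.
A repeated root: the line is tangent.

1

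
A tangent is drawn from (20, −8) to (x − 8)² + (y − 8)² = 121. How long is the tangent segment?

With centre O = (8, 8), |OP|² = 400 and r² = 121.
By the tangent–radius right angle, tangent length = √(|PO|² − r²) = √279 = 3√31.

3√31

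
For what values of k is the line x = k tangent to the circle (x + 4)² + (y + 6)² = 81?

k = −13 or k = 5

For a tangent, require d(centre, line) = r = 9.
|1·(−4) + 0·(−6) − k| / √1 = 9
|k − (−4)| = 9, so k = 5 or k = −13.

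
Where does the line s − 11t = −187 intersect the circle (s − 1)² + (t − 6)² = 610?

(−22, 15) and (22, 19)

Express t = (187 + s)/11 and substitute into the circle:
122s² − 59048 = 0  ⟹  s² − 484 = 0
s = 22 or s = −22, giving (22, 19) and (−22, 15).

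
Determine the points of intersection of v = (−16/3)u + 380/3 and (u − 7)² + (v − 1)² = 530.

(20, 20) and (26, −12)

Substitute v = (380 − 16u)/3:
265u² − 12190u + 137800 = 0  ⟹  u² − 46u + 520 = 0
u = 26 or u = 20, giving (26, −12) and (20, 20).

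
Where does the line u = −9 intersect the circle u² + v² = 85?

(−9, −2) and (−9, 2)

The line gives u = −9. Substituting into the circle:
v² − 4 = 0
v = 2 or v = −2, giving (−9, 2) and (−9, −2).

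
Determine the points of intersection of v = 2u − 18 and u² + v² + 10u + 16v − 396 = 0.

(−6, −30) and (12, 6)

From the line, v = 2u − 18. Substituting:
5u² − 30u − 360 = 0  ⟹  u² − 6u − 72 = 0
u = 12 or u = −6, giving (12, 6) and (−6, −30).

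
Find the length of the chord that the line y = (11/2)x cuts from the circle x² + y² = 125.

10√5

Express y = (11x)/2 and substitute into the circle:
125x² − 500 = 0  ⟹  x² − 4 = 0
x = 2 or x = −2, giving (2, 11) and (−2, −11).
|(2, 11) − (−2, −11)| = √((4)² + (22)²) = 10√5.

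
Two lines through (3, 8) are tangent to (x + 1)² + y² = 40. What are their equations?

x − 3y = −21 and 3x + y = 17

Write the tangent as mx − y + (8 − m·(3)) = 0 and set its distance from the centre to 2√10:
[m·(−4) − (−8)]² = 40(m² + 1)
3m² + 8m − 3 = 0, so m = 1/3 or m = −3.
With m = 1/3: x − 3y = −21. With m = −3: 3x + y = 17.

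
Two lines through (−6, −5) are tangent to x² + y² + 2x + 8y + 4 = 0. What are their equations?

Write the tangent as mx − y + (−5 − m·(−6)) = 0 and set its distance from the centre to √13:
(5m − (1))² = 13(m² + 1)
6m² − 5m − 6 = 0, so m = 3/2 or m = −2/3.
With m = 3/2: 3x − 2y = −8. With m = −2/3: 2x + 3y = −27.

3x − 2y = −8 and 2x + 3y = −27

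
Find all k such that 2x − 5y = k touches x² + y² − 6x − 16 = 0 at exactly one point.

Tangency holds when the distance from the centre (3, 0) to the line equals the radius 5:
|2·3 − 5·0 − k| / √29 = 5
|k − (6)| = 5√29.

k = 6 ± 5√29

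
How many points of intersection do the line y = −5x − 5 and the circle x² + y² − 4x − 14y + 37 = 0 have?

Substituting the line into the circle gives 26x² + 116x + 132 = 0.
Δ = 13456 − 13728 = −272.
No real roots: the line does not meet the circle.

0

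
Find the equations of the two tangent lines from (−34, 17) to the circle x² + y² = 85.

Write the tangent as mx − y + (17 − m·(−34)) = 0 and set its distance from the centre to √85:
[m·(34) − (−17)]² = 85(m² + 1)
63m² + 68m + 12 = 0, so m = −2/9 or m = −6/7.
Through (−34, 17) these give 2x + 9y = 85 and 6x + 7y = −85.

2x + 9y = 85 and 6x + 7y = −85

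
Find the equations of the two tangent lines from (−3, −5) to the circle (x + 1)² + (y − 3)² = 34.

Let a tangent through (−3, −5) have slope m. Its distance from (−1, 3) must equal √34:
(2m − (8))² = 34(m² + 1)
15m² + 16m − 15 = 0, so m = 3/5 or m = −5/3.
With m = 3/5: 3x − 5y = 16. With m = −5/3: 5x + 3y = −30.

3x − 5y = 16 and 5x + 3y = −30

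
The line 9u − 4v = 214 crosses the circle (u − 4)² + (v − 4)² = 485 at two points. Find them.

(18, −13) and (26, 5)

Express v = (−214 + 9u)/4 and substitute into the circle:
97u² − 4268u + 45396 = 0  ⟹  u² − 44u + 468 = 0
u = 26 or u = 18, giving (26, 5) and (18, −13).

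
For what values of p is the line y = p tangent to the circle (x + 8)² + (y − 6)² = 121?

p = −5 or p = 17

For a tangent, require d(centre, line) = r = 11.
|0·(−8) + 1·6 − p| / √1 = 11
|p − (6)| = 11, so p = 17 or p = −5.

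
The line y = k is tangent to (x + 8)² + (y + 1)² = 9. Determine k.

Tangency holds when the distance from the centre (−8, −1) to the line equals the radius 3:
|0·(−8) + 1·(−1) − k| / √1 = 3
|k − (−1)| = 3, so k = 2 or k = −4.

k = −4 or k = 2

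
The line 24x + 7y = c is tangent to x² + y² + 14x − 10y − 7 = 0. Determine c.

c = −358 or c = 92

The line touches the circle iff its distance from (−7, 5) is 9:
|24·(−7) + 7·5 − c| / √625 = 9
|c − (−133)| = 9·25, so c = 92 or c = −358.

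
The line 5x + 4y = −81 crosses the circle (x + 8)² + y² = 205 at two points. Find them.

(−21, 6) and (−5, −14)

From the line, y = (−81 − 5x)/4. Substituting:
41x² + 1066x + 4305 = 0  ⟹  x² + 26x + 105 = 0
x = −5 or x = −21, giving (−5, −14) and (−21, 6).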